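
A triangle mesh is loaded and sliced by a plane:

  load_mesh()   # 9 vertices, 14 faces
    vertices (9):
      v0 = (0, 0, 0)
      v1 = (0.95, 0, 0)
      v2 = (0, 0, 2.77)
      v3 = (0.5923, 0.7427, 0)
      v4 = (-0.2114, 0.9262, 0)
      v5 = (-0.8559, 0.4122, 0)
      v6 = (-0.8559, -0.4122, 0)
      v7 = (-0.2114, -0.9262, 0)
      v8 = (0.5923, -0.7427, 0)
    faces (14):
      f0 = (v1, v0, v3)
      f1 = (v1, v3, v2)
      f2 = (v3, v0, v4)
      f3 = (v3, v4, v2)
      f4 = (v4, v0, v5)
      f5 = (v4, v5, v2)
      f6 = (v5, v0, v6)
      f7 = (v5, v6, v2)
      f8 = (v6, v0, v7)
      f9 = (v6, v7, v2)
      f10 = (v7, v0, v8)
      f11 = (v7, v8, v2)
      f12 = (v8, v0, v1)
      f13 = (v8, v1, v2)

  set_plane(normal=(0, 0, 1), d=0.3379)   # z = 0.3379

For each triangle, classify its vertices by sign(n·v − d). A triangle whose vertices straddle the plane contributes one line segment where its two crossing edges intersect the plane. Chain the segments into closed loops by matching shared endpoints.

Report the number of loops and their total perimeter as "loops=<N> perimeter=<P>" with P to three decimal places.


Straddling triangles (7 of 14):
  (v1,v3,v2) [--+] → (0.520048, 0.652101, 0.3379)–(0.834114, 0, 0.3379)  len=0.7238
  (v3,v4,v2) [--+] → (-0.185612, 0.813217, 0.3379)–(0.520048, 0.652101, 0.3379)  len=0.7238
  (v4,v5,v2) [--+] → (-0.751493, 0.361918, 0.3379)–(-0.185612, 0.813217, 0.3379)  len=0.7238
  (v5,v6,v2) [--+] → (-0.751493, -0.361918, 0.3379)–(-0.751493, 0.361918, 0.3379)  len=0.7238
  (v6,v7,v2) [--+] → (-0.185612, -0.813217, 0.3379)–(-0.751493, -0.361918, 0.3379)  len=0.7238
  (v7,v8,v2) [--+] → (0.520048, -0.652101, 0.3379)–(-0.185612, -0.813217, 0.3379)  len=0.7238
  (v8,v1,v2) [--+] → (0.834114, 0, 0.3379)–(0.520048, -0.652101, 0.3379)  len=0.7238

Chained into 1 loop(s):
  loop 1: 7 segments, perimeter = 5.0667
Total perimeter = 5.067

loops=1 perimeter=5.067


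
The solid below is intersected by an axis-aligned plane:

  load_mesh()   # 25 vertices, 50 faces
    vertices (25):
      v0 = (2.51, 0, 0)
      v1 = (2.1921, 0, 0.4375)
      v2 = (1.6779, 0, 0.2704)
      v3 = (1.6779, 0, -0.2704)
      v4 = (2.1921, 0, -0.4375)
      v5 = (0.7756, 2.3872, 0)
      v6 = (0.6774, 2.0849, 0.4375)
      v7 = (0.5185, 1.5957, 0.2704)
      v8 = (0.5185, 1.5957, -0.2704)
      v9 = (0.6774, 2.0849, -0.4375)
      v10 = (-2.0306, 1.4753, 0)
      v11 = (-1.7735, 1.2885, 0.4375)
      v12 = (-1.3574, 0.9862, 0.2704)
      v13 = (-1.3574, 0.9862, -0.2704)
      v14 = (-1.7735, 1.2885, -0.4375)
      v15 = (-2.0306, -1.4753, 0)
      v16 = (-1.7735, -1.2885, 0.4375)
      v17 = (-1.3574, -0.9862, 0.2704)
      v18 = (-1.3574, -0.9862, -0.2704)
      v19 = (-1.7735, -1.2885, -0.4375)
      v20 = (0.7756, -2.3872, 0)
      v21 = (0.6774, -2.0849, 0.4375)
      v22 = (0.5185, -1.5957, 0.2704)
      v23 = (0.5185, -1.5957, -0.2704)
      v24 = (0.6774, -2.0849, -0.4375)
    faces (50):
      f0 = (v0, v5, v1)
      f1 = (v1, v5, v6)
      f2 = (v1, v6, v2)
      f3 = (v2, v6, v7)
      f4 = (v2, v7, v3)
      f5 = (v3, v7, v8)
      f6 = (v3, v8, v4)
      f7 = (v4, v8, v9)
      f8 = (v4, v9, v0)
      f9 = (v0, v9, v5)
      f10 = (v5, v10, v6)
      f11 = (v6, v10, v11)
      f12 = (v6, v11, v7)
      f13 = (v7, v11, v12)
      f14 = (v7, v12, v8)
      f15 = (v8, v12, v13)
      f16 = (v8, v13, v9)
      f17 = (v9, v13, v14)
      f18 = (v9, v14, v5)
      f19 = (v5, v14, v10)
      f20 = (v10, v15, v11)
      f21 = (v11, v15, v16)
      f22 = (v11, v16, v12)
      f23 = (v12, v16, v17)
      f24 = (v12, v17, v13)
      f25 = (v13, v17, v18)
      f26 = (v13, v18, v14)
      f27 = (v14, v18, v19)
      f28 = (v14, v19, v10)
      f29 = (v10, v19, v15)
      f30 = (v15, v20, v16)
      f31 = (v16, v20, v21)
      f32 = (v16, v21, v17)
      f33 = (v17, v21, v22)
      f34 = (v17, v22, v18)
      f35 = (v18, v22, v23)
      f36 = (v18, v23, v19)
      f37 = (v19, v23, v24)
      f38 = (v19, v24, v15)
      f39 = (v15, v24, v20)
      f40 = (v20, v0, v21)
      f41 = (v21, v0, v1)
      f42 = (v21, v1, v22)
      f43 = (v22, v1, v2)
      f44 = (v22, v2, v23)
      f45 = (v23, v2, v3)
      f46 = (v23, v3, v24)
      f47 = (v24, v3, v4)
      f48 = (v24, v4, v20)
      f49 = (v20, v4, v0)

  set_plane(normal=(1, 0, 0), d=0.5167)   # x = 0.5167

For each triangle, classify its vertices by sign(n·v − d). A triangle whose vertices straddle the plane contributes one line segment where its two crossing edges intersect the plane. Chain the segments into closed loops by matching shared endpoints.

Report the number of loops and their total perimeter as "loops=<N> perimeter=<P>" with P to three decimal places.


Straddling triangles (20 of 50):
  (v5,v10,v6) [+-+] → (0.5167, 2.30307, 0)–(0.5167, 2.04872, 0.411538)  len=0.4838
  (v6,v10,v11) [+--] → (0.5167, 2.04872, 0.411538)–(0.5167, 2.03268, 0.4375)  len=0.0305
  (v6,v11,v7) [+-+] → (0.5167, 2.03268, 0.4375)–(0.5167, 1.59546, 0.270531)  len=0.4680
  (v7,v11,v12) [+--] → (0.5167, 1.59546, 0.270531)–(0.5167, 1.59512, 0.2704)  len=0.0004
  (v7,v12,v8) [+-+] → (0.5167, 1.59512, 0.2704)–(0.5167, 1.59512, -0.269881)  len=0.5403
  (v8,v12,v13) [+--] → (0.5167, 1.59512, -0.269881)–(0.5167, 1.59512, -0.2704)  len=0.0005
  (v8,v13,v9) [+-+] → (0.5167, 1.59512, -0.2704)–(0.5167, 1.99813, -0.424303)  len=0.4314
  (v9,v13,v14) [+--] → (0.5167, 1.99813, -0.424303)–(0.5167, 2.03268, -0.4375)  len=0.0370
  (v9,v14,v5) [+-+] → (0.5167, 2.03268, -0.4375)–(0.5167, 2.27561, -0.0444348)  len=0.4621
  (v5,v14,v10) [+--] → (0.5167, 2.27561, -0.0444348)–(0.5167, 2.30307, 0)  len=0.0522
  (v15,v20,v16) [-+-] → (0.5167, -2.30307, 0)–(0.5167, -2.27561, 0.0444348)  len=0.0522
  (v16,v20,v21) [-++] → (0.5167, -2.27561, 0.0444348)–(0.5167, -2.03268, 0.4375)  len=0.4621
  (v16,v21,v17) [-+-] → (0.5167, -2.03268, 0.4375)–(0.5167, -1.99813, 0.424303)  len=0.0370
  (v17,v21,v22) [-++] → (0.5167, -1.99813, 0.424303)–(0.5167, -1.59512, 0.2704)  len=0.4314
  (v17,v22,v18) [-+-] → (0.5167, -1.59512, 0.2704)–(0.5167, -1.59512, 0.269881)  len=0.0005
  (v18,v22,v23) [-++] → (0.5167, -1.59512, 0.269881)–(0.5167, -1.59512, -0.2704)  len=0.5403
  (v18,v23,v19) [-+-] → (0.5167, -1.59512, -0.2704)–(0.5167, -1.59546, -0.270531)  len=0.0004
  (v19,v23,v24) [-++] → (0.5167, -1.59546, -0.270531)–(0.5167, -2.03268, -0.4375)  len=0.4680
  (v19,v24,v15) [-+-] → (0.5167, -2.03268, -0.4375)–(0.5167, -2.04872, -0.411538)  len=0.0305
  (v15,v24,v20) [-++] → (0.5167, -2.04872, -0.411538)–(0.5167, -2.30307, 0)  len=0.4838

Chained into 2 loop(s):
  loop 1: 10 segments, perimeter = 2.5062
  loop 2: 10 segments, perimeter = 2.5062
Total perimeter = 5.012

loops=2 perimeter=5.012


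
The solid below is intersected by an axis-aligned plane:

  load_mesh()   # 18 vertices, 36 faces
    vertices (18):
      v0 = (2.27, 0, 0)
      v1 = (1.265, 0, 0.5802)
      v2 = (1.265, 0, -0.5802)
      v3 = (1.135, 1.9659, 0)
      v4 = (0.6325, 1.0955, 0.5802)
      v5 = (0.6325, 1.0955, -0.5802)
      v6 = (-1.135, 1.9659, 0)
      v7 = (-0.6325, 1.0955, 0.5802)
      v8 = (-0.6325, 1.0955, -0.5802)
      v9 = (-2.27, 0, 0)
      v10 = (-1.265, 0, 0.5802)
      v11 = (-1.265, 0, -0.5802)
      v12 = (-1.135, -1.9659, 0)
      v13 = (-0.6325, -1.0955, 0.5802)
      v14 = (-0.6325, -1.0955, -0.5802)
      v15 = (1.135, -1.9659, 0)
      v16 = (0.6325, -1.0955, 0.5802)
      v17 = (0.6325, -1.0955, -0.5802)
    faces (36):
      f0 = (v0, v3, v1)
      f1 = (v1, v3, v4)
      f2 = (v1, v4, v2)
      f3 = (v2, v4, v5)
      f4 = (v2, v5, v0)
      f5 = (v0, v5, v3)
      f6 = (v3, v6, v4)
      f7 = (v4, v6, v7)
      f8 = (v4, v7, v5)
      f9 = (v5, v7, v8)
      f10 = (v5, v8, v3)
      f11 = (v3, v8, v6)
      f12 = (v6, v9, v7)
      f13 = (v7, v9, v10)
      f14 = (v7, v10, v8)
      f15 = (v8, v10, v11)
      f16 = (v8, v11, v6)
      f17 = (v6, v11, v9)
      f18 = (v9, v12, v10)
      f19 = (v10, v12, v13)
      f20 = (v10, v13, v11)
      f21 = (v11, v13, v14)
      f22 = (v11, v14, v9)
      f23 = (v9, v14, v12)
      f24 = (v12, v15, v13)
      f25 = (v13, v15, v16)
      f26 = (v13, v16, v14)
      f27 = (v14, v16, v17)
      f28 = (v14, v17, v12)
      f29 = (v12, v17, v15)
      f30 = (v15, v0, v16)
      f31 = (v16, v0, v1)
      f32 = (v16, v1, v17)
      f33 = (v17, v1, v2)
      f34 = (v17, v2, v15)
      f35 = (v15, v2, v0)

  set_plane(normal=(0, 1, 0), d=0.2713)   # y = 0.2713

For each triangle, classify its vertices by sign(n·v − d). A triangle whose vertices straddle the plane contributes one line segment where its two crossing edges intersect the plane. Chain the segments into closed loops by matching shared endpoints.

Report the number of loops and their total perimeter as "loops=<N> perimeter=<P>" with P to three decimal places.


Straddling triangles (12 of 36):
  (v0,v3,v1) [-+-] → (2.11337, 0.2713, 0)–(1.24706, 0.2713, 0.500131)  len=1.0003
  (v1,v3,v4) [-++] → (1.24706, 0.2713, 0.500131)–(1.10836, 0.2713, 0.5802)  len=0.1602
  (v1,v4,v2) [-+-] → (1.10836, 0.2713, 0.5802)–(1.10836, 0.2713, -0.292828)  len=0.8730
  (v2,v4,v5) [-++] → (1.10836, 0.2713, -0.292828)–(1.10836, 0.2713, -0.5802)  len=0.2874
  (v2,v5,v0) [-+-] → (1.10836, 0.2713, -0.5802)–(1.86447, 0.2713, -0.143686)  len=0.8731
  (v0,v5,v3) [-++] → (1.86447, 0.2713, -0.143686)–(2.11337, 0.2713, 0)  len=0.2874
  (v6,v9,v7) [+-+] → (-2.11337, 0.2713, 0)–(-1.86447, 0.2713, 0.143686)  len=0.2874
  (v7,v9,v10) [+--] → (-1.86447, 0.2713, 0.143686)–(-1.10836, 0.2713, 0.5802)  len=0.8731
  (v7,v10,v8) [+-+] → (-1.10836, 0.2713, 0.5802)–(-1.10836, 0.2713, 0.292828)  len=0.2874
  (v8,v10,v11) [+--] → (-1.10836, 0.2713, 0.292828)–(-1.10836, 0.2713, -0.5802)  len=0.8730
  (v8,v11,v6) [+-+] → (-1.10836, 0.2713, -0.5802)–(-1.24706, 0.2713, -0.500131)  len=0.1602
  (v6,v11,v9) [+--] → (-1.24706, 0.2713, -0.500131)–(-2.11337, 0.2713, 0)  len=1.0003

Chained into 2 loop(s):
  loop 1: 6 segments, perimeter = 3.4813
  loop 2: 6 segments, perimeter = 3.4813
Total perimeter = 6.963

loops=2 perimeter=6.963


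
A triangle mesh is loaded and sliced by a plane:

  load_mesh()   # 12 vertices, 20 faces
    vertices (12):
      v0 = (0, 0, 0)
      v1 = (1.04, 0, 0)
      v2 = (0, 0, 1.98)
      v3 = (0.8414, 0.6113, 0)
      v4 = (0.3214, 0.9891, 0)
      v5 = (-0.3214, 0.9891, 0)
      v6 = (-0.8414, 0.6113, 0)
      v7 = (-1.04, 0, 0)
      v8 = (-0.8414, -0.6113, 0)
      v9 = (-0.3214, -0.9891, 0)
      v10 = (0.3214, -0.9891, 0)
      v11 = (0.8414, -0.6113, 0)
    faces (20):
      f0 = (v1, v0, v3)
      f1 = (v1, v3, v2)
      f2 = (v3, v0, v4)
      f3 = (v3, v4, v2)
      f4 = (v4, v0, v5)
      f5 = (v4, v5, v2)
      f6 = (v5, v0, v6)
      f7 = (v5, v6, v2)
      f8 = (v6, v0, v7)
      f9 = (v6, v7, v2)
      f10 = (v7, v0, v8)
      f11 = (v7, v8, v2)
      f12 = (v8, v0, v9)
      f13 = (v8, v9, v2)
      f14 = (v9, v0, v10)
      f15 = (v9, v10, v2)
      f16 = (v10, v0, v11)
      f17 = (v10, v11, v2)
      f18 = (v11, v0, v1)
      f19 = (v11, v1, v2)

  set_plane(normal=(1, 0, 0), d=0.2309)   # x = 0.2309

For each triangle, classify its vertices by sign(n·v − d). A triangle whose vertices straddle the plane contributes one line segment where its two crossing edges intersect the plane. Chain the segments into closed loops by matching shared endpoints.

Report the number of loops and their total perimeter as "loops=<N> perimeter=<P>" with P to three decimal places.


Straddling triangles (12 of 20):
  (v1,v0,v3) [+-+] → (0.2309, 0, 0)–(0.2309, 0.167755, 0)  len=0.1678
  (v1,v3,v2) [++-] → (0.2309, 0.167755, 1.43664)–(0.2309, 0, 1.5404)  len=0.1973
  (v3,v0,v4) [+-+] → (0.2309, 0.167755, 0)–(0.2309, 0.710589, 0)  len=0.5428
  (v3,v4,v2) [++-] → (0.2309, 0.710589, 0.55753)–(0.2309, 0.167755, 1.43664)  len=1.0332
  (v4,v0,v5) [+--] → (0.2309, 0.710589, 0)–(0.2309, 0.9891, 0)  len=0.2785
  (v4,v5,v2) [+--] → (0.2309, 0.9891, 0)–(0.2309, 0.710589, 0.55753)  len=0.6232
  (v9,v0,v10) [--+] → (0.2309, -0.710589, 0)–(0.2309, -0.9891, 0)  len=0.2785
  (v9,v10,v2) [-+-] → (0.2309, -0.9891, 0)–(0.2309, -0.710589, 0.55753)  len=0.6232
  (v10,v0,v11) [+-+] → (0.2309, -0.710589, 0)–(0.2309, -0.167755, 0)  len=0.5428
  (v10,v11,v2) [++-] → (0.2309, -0.167755, 1.43664)–(0.2309, -0.710589, 0.55753)  len=1.0332
  (v11,v0,v1) [+-+] → (0.2309, -0.167755, 0)–(0.2309, 0, 0)  len=0.1678
  (v11,v1,v2) [++-] → (0.2309, 0, 1.5404)–(0.2309, -0.167755, 1.43664)  len=0.1973

Chained into 1 loop(s):
  loop 1: 12 segments, perimeter = 5.6856
Total perimeter = 5.686

loops=1 perimeter=5.686


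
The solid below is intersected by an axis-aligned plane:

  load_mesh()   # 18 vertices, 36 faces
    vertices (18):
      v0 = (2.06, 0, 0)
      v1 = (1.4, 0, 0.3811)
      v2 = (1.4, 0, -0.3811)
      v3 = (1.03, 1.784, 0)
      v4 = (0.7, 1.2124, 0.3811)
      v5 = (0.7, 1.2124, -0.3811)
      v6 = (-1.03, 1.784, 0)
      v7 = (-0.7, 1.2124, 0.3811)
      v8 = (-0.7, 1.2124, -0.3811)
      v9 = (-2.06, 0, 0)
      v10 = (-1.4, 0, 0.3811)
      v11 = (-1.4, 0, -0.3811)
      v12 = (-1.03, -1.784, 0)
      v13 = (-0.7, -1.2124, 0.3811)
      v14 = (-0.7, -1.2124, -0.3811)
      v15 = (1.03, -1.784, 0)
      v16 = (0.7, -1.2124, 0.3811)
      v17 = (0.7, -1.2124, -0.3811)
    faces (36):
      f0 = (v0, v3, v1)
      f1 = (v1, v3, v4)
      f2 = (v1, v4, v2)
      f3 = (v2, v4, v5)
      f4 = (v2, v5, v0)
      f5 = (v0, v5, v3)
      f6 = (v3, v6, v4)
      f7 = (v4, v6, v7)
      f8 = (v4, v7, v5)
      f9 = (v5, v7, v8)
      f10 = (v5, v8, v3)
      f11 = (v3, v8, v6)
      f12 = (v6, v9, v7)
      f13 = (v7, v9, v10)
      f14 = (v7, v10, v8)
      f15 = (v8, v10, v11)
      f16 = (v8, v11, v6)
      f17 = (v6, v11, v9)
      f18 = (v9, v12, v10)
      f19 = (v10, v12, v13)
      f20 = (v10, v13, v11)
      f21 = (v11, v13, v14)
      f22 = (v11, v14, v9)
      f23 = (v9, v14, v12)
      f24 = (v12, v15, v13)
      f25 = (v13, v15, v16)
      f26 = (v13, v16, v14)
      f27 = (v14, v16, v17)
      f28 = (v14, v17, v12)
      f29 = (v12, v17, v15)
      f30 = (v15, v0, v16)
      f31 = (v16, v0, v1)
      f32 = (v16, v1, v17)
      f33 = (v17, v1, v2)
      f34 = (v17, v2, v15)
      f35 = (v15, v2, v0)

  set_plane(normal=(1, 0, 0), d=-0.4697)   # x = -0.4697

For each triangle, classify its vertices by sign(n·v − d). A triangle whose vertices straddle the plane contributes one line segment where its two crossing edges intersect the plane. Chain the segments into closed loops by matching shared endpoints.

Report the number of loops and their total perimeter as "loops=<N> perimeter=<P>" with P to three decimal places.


Straddling triangles (12 of 36):
  (v3,v6,v4) [+-+] → (-0.4697, 1.784, 0)–(-0.4697, 1.59887, 0.123428)  len=0.2225
  (v4,v6,v7) [+--] → (-0.4697, 1.59887, 0.123428)–(-0.4697, 1.2124, 0.3811)  len=0.4645
  (v4,v7,v5) [+-+] → (-0.4697, 1.2124, 0.3811)–(-0.4697, 1.2124, 0.255718)  len=0.1254
  (v5,v7,v8) [+--] → (-0.4697, 1.2124, 0.255718)–(-0.4697, 1.2124, -0.3811)  len=0.6368
  (v5,v8,v3) [+-+] → (-0.4697, 1.2124, -0.3811)–(-0.4697, 1.28849, -0.330367)  len=0.0915
  (v3,v8,v6) [+--] → (-0.4697, 1.28849, -0.330367)–(-0.4697, 1.784, 0)  len=0.5955
  (v12,v15,v13) [-+-] → (-0.4697, -1.784, 0)–(-0.4697, -1.28849, 0.330367)  len=0.5955
  (v13,v15,v16) [-++] → (-0.4697, -1.28849, 0.330367)–(-0.4697, -1.2124, 0.3811)  len=0.0915
  (v13,v16,v14) [-+-] → (-0.4697, -1.2124, 0.3811)–(-0.4697, -1.2124, -0.255718)  len=0.6368
  (v14,v16,v17) [-++] → (-0.4697, -1.2124, -0.255718)–(-0.4697, -1.2124, -0.3811)  len=0.1254
  (v14,v17,v12) [-+-] → (-0.4697, -1.2124, -0.3811)–(-0.4697, -1.59887, -0.123428)  len=0.4645
  (v12,v17,v15) [-++] → (-0.4697, -1.59887, -0.123428)–(-0.4697, -1.784, 0)  len=0.2225

Chained into 2 loop(s):
  loop 1: 6 segments, perimeter = 2.1362
  loop 2: 6 segments, perimeter = 2.1362
Total perimeter = 4.272

loops=2 perimeter=4.272


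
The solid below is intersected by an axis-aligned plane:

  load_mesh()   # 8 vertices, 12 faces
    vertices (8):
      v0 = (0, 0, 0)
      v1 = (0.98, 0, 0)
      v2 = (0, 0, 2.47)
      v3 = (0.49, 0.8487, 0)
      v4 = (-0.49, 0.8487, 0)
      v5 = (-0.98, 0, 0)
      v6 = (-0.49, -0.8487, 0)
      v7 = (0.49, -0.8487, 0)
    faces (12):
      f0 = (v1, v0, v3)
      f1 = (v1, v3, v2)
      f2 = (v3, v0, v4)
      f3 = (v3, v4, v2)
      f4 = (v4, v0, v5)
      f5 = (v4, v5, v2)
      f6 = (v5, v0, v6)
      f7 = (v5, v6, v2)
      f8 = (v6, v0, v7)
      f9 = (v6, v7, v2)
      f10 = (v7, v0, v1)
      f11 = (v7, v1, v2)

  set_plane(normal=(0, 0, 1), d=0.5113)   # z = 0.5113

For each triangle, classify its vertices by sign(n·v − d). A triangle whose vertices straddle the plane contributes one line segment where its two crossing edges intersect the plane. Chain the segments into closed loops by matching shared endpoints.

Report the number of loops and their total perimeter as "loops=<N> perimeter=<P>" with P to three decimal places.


Straddling triangles (6 of 12):
  (v1,v3,v2) [--+] → (0.388568, 0.673016, 0.5113)–(0.777136, 0, 0.5113)  len=0.7771
  (v3,v4,v2) [--+] → (-0.388568, 0.673016, 0.5113)–(0.388568, 0.673016, 0.5113)  len=0.7771
  (v4,v5,v2) [--+] → (-0.777136, 0, 0.5113)–(-0.388568, 0.673016, 0.5113)  len=0.7771
  (v5,v6,v2) [--+] → (-0.388568, -0.673016, 0.5113)–(-0.777136, 0, 0.5113)  len=0.7771
  (v6,v7,v2) [--+] → (0.388568, -0.673016, 0.5113)–(-0.388568, -0.673016, 0.5113)  len=0.7771
  (v7,v1,v2) [--+] → (0.777136, 0, 0.5113)–(0.388568, -0.673016, 0.5113)  len=0.7771

Chained into 1 loop(s):
  loop 1: 6 segments, perimeter = 4.6628
Total perimeter = 4.663

loops=1 perimeter=4.663


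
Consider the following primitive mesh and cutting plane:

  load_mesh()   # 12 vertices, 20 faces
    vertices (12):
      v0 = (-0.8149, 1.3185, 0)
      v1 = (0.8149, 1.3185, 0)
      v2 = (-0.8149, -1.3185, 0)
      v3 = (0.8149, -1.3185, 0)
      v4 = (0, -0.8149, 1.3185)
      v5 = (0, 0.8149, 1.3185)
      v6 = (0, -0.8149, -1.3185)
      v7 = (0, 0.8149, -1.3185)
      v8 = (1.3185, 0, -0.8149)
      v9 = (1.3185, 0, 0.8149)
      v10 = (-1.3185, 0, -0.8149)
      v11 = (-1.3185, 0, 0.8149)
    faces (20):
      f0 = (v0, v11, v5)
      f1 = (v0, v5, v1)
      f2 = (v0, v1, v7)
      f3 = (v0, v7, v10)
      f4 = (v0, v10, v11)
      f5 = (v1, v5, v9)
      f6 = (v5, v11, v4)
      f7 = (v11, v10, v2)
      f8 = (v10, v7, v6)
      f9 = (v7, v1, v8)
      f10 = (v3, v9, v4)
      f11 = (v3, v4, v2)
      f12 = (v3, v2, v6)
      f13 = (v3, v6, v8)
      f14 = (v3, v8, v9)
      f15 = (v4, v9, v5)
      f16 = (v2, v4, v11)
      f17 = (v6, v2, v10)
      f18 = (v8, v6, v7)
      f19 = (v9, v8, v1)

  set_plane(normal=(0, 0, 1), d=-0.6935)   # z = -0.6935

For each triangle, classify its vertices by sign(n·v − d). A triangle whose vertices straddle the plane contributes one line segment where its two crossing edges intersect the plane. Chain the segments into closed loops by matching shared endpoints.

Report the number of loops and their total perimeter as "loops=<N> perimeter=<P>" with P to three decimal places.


Straddling triangles (10 of 20):
  (v0,v1,v7) [++-] → (0.386282, 1.05362, -0.6935)–(-0.386282, 1.05362, -0.6935)  len=0.7726
  (v0,v7,v10) [+--] → (-0.386282, 1.05362, -0.6935)–(-1.24348, 0.196424, -0.6935)  len=1.2123
  (v0,v10,v11) [+-+] → (-1.24348, 0.196424, -0.6935)–(-1.3185, 0, -0.6935)  len=0.2103
  (v11,v10,v2) [+-+] → (-1.3185, 0, -0.6935)–(-1.24348, -0.196424, -0.6935)  len=0.2103
  (v7,v1,v8) [-+-] → (0.386282, 1.05362, -0.6935)–(1.24348, 0.196424, -0.6935)  len=1.2123
  (v3,v2,v6) [++-] → (-0.386282, -1.05362, -0.6935)–(0.386282, -1.05362, -0.6935)  len=0.7726
  (v3,v6,v8) [+--] → (0.386282, -1.05362, -0.6935)–(1.24348, -0.196424, -0.6935)  len=1.2123
  (v3,v8,v9) [+-+] → (1.24348, -0.196424, -0.6935)–(1.3185, 0, -0.6935)  len=0.2103
  (v6,v2,v10) [-+-] → (-0.386282, -1.05362, -0.6935)–(-1.24348, -0.196424, -0.6935)  len=1.2123
  (v9,v8,v1) [+-+] → (1.3185, 0, -0.6935)–(1.24348, 0.196424, -0.6935)  len=0.2103

Chained into 1 loop(s):
  loop 1: 10 segments, perimeter = 7.2352
Total perimeter = 7.235

loops=1 perimeter=7.235


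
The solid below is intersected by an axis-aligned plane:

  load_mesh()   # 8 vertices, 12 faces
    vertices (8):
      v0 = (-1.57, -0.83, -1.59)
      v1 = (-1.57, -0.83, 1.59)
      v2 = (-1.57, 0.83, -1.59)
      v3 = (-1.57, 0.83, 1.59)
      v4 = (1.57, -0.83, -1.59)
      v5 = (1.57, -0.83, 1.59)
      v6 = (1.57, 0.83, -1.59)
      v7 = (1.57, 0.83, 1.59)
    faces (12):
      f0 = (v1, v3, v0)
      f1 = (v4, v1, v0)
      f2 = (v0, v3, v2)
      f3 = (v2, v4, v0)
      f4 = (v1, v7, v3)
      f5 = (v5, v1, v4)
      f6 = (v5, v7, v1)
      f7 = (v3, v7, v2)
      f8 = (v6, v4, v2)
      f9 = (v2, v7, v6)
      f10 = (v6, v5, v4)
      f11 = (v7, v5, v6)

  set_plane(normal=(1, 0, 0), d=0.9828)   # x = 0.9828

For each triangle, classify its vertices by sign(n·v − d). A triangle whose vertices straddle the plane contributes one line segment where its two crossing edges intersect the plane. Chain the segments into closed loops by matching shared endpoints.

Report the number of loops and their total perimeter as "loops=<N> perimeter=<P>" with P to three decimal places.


Straddling triangles (8 of 12):
  (v4,v1,v0) [+--] → (0.9828, -0.83, -0.99532)–(0.9828, -0.83, -1.59)  len=0.5947
  (v2,v4,v0) [-+-] → (0.9828, -0.519569, -1.59)–(0.9828, -0.83, -1.59)  len=0.3104
  (v1,v7,v3) [-+-] → (0.9828, 0.519569, 1.59)–(0.9828, 0.83, 1.59)  len=0.3104
  (v5,v1,v4) [+-+] → (0.9828, -0.83, 1.59)–(0.9828, -0.83, -0.99532)  len=2.5853
  (v5,v7,v1) [++-] → (0.9828, 0.519569, 1.59)–(0.9828, -0.83, 1.59)  len=1.3496
  (v3,v7,v2) [-+-] → (0.9828, 0.83, 1.59)–(0.9828, 0.83, 0.99532)  len=0.5947
  (v6,v4,v2) [++-] → (0.9828, -0.519569, -1.59)–(0.9828, 0.83, -1.59)  len=1.3496
  (v2,v7,v6) [-++] → (0.9828, 0.83, 0.99532)–(0.9828, 0.83, -1.59)  len=2.5853

Chained into 1 loop(s):
  loop 1: 8 segments, perimeter = 9.6800
Total perimeter = 9.680

loops=1 perimeter=9.680


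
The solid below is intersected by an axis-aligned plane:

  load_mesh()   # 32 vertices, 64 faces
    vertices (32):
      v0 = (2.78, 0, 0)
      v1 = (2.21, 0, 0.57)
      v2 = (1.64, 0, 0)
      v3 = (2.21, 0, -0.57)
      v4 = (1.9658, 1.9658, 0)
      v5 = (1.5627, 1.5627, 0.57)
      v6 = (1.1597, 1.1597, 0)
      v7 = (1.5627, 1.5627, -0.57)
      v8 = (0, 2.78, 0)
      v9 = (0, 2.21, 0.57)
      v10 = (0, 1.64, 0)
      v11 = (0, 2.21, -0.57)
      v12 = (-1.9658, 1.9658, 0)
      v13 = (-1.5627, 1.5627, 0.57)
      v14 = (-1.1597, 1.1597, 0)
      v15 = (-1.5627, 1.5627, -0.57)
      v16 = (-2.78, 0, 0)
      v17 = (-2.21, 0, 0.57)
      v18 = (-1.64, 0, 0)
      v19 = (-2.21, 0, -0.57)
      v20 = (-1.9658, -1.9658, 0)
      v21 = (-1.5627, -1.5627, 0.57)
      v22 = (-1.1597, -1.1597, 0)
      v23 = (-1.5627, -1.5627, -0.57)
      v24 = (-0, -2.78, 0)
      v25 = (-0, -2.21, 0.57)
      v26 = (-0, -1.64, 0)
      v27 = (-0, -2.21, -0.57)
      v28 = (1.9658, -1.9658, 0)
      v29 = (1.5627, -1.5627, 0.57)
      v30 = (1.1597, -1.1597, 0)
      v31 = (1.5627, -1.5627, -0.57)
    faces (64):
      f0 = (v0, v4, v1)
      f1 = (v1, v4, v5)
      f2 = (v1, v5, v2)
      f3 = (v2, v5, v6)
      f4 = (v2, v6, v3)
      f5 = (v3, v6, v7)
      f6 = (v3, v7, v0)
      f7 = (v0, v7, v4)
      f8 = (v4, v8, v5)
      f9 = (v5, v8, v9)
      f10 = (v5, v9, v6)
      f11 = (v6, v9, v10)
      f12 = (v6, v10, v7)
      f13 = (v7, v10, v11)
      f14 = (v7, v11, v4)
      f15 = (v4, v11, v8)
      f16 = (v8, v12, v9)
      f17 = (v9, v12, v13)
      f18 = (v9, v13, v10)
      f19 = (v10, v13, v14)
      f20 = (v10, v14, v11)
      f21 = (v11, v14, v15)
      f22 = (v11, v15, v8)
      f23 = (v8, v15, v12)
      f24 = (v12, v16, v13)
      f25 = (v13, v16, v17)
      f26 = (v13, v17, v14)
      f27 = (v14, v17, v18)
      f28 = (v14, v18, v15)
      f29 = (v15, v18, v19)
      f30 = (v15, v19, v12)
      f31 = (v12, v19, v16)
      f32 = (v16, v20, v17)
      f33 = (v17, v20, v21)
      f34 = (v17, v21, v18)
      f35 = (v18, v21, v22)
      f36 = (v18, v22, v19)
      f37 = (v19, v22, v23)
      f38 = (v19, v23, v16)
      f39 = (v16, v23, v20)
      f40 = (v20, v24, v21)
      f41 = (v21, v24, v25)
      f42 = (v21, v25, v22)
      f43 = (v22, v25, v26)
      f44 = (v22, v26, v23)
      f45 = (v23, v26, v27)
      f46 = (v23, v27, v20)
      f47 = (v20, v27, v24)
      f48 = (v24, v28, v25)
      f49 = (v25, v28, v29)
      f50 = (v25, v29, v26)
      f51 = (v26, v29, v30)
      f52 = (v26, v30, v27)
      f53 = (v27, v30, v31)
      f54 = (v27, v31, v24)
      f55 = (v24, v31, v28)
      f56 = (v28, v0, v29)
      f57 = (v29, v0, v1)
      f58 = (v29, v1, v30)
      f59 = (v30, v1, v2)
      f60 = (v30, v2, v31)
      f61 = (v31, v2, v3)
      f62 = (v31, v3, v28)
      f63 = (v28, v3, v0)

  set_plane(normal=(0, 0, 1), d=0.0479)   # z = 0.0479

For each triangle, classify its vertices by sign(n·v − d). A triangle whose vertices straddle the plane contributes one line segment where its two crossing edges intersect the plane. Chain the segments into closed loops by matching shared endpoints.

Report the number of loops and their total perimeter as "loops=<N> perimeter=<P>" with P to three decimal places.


loops=2 perimeter=27.064

Straddling triangles (32 of 64):
  (v0,v4,v1) [--+] → (1.98632, 1.8006, 0.0479)–(2.7321, 0, 0.0479)  len=1.9489
  (v1,v4,v5) [+-+] → (1.98632, 1.8006, 0.0479)–(1.93193, 1.93193, 0.0479)  len=0.1421
  (v1,v5,v2) [++-] → (1.6335, 0.131322, 0.0479)–(1.6879, 0, 0.0479)  len=0.1421
  (v2,v5,v6) [-+-] → (1.6335, 0.131322, 0.0479)–(1.19357, 1.19357, 0.0479)  len=1.1497
  (v4,v8,v5) [--+] → (0.131322, 2.6777, 0.0479)–(1.93193, 1.93193, 0.0479)  len=1.9489
  (v5,v8,v9) [+-+] → (0.131322, 2.6777, 0.0479)–(0, 2.7321, 0.0479)  len=0.1421
  (v5,v9,v6) [++-] → (1.06224, 1.24796, 0.0479)–(1.19357, 1.19357, 0.0479)  len=0.1421
  (v6,v9,v10) [-+-] → (1.06224, 1.24796, 0.0479)–(0, 1.6879, 0.0479)  len=1.1497
  (v8,v12,v9) [--+] → (-1.8006, 1.98632, 0.0479)–(0, 2.7321, 0.0479)  len=1.9489
  (v9,v12,v13) [+-+] → (-1.8006, 1.98632, 0.0479)–(-1.93193, 1.93193, 0.0479)  len=0.1421
  (v9,v13,v10) [++-] → (-0.131322, 1.6335, 0.0479)–(0, 1.6879, 0.0479)  len=0.1421
  (v10,v13,v14) [-+-] → (-0.131322, 1.6335, 0.0479)–(-1.19357, 1.19357, 0.0479)  len=1.1497
  (v12,v16,v13) [--+] → (-2.6777, 0.131322, 0.0479)–(-1.93193, 1.93193, 0.0479)  len=1.9489
  (v13,v16,v17) [+-+] → (-2.6777, 0.131322, 0.0479)–(-2.7321, 0, 0.0479)  len=0.1421
  (v13,v17,v14) [++-] → (-1.24796, 1.06224, 0.0479)–(-1.19357, 1.19357, 0.0479)  len=0.1421
  (v14,v17,v18) [-+-] → (-1.24796, 1.06224, 0.0479)–(-1.6879, 0, 0.0479)  len=1.1497
  (v16,v20,v17) [--+] → (-1.98632, -1.8006, 0.0479)–(-2.7321, 0, 0.0479)  len=1.9489
  (v17,v20,v21) [+-+] → (-1.98632, -1.8006, 0.0479)–(-1.93193, -1.93193, 0.0479)  len=0.1421
  (v17,v21,v18) [++-] → (-1.6335, -0.131322, 0.0479)–(-1.6879, 0, 0.0479)  len=0.1421
  (v18,v21,v22) [-+-] → (-1.6335, -0.131322, 0.0479)–(-1.19357, -1.19357, 0.0479)  len=1.1497
  (v20,v24,v21) [--+] → (-0.131322, -2.6777, 0.0479)–(-1.93193, -1.93193, 0.0479)  len=1.9489
  (v21,v24,v25) [+-+] → (-0.131322, -2.6777, 0.0479)–(0, -2.7321, 0.0479)  len=0.1421
  (v21,v25,v22) [++-] → (-1.06224, -1.24796, 0.0479)–(-1.19357, -1.19357, 0.0479)  len=0.1421
  (v22,v25,v26) [-+-] → (-1.06224, -1.24796, 0.0479)–(0, -1.6879, 0.0479)  len=1.1497
  (v24,v28,v25) [--+] → (1.8006, -1.98632, 0.0479)–(0, -2.7321, 0.0479)  len=1.9489
  (v25,v28,v29) [+-+] → (1.8006, -1.98632, 0.0479)–(1.93193, -1.93193, 0.0479)  len=0.1421
  (v25,v29,v26) [++-] → (0.131322, -1.6335, 0.0479)–(0, -1.6879, 0.0479)  len=0.1421
  (v26,v29,v30) [-+-] → (0.131322, -1.6335, 0.0479)–(1.19357, -1.19357, 0.0479)  len=1.1497
  (v28,v0,v29) [--+] → (2.6777, -0.131322, 0.0479)–(1.93193, -1.93193, 0.0479)  len=1.9489
  (v29,v0,v1) [+-+] → (2.6777, -0.131322, 0.0479)–(2.7321, 0, 0.0479)  len=0.1421
  (v29,v1,v30) [++-] → (1.24796, -1.06224, 0.0479)–(1.19357, -1.19357, 0.0479)  len=0.1421
  (v30,v1,v2) [-+-] → (1.24796, -1.06224, 0.0479)–(1.6879, 0, 0.0479)  len=1.1497

Chained into 2 loop(s):
  loop 1: 16 segments, perimeter = 16.7286
  loop 2: 16 segments, perimeter = 10.3351
Total perimeter = 27.064


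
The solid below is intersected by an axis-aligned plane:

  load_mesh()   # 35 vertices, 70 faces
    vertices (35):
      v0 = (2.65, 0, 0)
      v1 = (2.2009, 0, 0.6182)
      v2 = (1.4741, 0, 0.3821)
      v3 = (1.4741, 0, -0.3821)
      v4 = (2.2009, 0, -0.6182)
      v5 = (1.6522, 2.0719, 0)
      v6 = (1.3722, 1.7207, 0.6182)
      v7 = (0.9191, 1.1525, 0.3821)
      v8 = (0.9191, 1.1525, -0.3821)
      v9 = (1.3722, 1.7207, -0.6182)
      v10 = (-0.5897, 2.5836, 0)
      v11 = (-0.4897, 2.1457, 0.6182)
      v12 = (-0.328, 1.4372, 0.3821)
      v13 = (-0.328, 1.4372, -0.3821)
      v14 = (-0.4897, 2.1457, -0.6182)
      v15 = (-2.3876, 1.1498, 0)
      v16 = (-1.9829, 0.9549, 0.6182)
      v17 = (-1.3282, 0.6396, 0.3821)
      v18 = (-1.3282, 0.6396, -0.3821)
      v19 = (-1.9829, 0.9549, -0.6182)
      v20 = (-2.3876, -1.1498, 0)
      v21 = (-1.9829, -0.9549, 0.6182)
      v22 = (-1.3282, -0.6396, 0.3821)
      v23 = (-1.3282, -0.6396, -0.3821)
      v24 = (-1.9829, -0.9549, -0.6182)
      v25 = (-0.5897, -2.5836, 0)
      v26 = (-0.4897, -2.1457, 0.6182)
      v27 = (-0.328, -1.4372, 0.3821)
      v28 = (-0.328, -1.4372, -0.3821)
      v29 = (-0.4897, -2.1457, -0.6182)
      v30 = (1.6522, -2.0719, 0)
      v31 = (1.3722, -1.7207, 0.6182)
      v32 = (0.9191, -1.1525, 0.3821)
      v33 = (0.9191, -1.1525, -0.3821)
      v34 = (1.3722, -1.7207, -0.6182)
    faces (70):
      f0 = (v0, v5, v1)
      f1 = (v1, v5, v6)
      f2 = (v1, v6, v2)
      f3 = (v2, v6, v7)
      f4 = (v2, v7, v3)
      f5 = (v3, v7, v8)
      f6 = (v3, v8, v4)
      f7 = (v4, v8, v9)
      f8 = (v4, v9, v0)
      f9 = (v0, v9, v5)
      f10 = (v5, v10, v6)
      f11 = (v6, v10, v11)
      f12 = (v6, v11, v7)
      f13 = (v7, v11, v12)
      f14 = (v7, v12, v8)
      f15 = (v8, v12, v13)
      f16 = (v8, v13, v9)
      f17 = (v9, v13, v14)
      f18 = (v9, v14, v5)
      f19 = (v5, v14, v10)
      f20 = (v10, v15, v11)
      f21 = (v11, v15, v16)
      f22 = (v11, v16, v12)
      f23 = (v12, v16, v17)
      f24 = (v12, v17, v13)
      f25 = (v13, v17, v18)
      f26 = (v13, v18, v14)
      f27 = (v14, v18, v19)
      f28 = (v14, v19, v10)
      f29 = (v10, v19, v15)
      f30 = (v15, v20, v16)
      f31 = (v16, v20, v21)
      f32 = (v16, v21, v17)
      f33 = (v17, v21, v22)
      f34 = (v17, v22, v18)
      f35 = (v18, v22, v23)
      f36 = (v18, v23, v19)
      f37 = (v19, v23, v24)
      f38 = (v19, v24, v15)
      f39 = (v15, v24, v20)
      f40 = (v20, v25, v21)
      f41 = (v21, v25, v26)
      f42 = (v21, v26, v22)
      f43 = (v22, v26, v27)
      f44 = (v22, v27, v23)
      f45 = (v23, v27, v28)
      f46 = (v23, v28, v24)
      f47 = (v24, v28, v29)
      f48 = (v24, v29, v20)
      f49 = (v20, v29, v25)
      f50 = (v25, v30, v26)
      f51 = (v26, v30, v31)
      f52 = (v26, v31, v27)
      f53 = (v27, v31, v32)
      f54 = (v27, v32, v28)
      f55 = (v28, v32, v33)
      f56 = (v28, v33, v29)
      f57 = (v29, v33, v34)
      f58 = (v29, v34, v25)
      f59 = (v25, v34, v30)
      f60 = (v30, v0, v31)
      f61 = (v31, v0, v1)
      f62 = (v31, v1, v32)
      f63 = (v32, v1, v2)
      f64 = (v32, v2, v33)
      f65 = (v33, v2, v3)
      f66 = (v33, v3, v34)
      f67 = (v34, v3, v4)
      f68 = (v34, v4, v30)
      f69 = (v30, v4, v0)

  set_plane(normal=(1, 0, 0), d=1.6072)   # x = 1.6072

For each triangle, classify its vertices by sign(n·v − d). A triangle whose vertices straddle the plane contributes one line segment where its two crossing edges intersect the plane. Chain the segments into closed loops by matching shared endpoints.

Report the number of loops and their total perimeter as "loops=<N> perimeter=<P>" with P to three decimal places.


loops=1 perimeter=9.226

Straddling triangles (18 of 70):
  (v1,v5,v6) [++-] → (1.6072, 2.01546, 0.0993536)–(1.6072, 1.23275, 0.6182)  len=0.9391
  (v1,v6,v2) [+--] → (1.6072, 1.23275, 0.6182)–(1.6072, 0, 0.425337)  len=1.2477
  (v3,v8,v4) [--+] → (1.6072, 0.533811, -0.508844)–(1.6072, 0, -0.425337)  len=0.5403
  (v4,v8,v9) [+--] → (1.6072, 0.533811, -0.508844)–(1.6072, 1.23275, -0.6182)  len=0.7074
  (v4,v9,v0) [+-+] → (1.6072, 1.23275, -0.6182)–(1.6072, 1.40425, -0.504507)  len=0.2058
  (v0,v9,v5) [+-+] → (1.6072, 1.40425, -0.504507)–(1.6072, 2.01546, -0.0993536)  len=0.7333
  (v5,v10,v6) [+--] → (1.6072, 2.08217, 0)–(1.6072, 2.01546, 0.0993536)  len=0.1197
  (v9,v14,v5) [--+] → (1.6072, 2.07345, -0.012988)–(1.6072, 2.01546, -0.0993536)  len=0.1040
  (v5,v14,v10) [+--] → (1.6072, 2.07345, -0.012988)–(1.6072, 2.08217, 0)  len=0.0156
  (v25,v30,v26) [-+-] → (1.6072, -2.08217, 0)–(1.6072, -2.07345, 0.012988)  len=0.0156
  (v26,v30,v31) [-+-] → (1.6072, -2.07345, 0.012988)–(1.6072, -2.01546, 0.0993536)  len=0.1040
  (v25,v34,v30) [--+] → (1.6072, -2.01546, -0.0993536)–(1.6072, -2.08217, 0)  len=0.1197
  (v30,v0,v31) [++-] → (1.6072, -1.40425, 0.504507)–(1.6072, -2.01546, 0.0993536)  len=0.7333
  (v31,v0,v1) [-++] → (1.6072, -1.40425, 0.504507)–(1.6072, -1.23275, 0.6182)  len=0.2058
  (v31,v1,v32) [-+-] → (1.6072, -1.23275, 0.6182)–(1.6072, -0.533811, 0.508844)  len=0.7074
  (v32,v1,v2) [-+-] → (1.6072, -0.533811, 0.508844)–(1.6072, 0, 0.425337)  len=0.5403
  (v34,v3,v4) [--+] → (1.6072, 0, -0.425337)–(1.6072, -1.23275, -0.6182)  len=1.2477
  (v34,v4,v30) [-++] → (1.6072, -1.23275, -0.6182)–(1.6072, -2.01546, -0.0993536)  len=0.9391

Chained into 1 loop(s):
  loop 1: 18 segments, perimeter = 9.2259
Total perimeter = 9.226


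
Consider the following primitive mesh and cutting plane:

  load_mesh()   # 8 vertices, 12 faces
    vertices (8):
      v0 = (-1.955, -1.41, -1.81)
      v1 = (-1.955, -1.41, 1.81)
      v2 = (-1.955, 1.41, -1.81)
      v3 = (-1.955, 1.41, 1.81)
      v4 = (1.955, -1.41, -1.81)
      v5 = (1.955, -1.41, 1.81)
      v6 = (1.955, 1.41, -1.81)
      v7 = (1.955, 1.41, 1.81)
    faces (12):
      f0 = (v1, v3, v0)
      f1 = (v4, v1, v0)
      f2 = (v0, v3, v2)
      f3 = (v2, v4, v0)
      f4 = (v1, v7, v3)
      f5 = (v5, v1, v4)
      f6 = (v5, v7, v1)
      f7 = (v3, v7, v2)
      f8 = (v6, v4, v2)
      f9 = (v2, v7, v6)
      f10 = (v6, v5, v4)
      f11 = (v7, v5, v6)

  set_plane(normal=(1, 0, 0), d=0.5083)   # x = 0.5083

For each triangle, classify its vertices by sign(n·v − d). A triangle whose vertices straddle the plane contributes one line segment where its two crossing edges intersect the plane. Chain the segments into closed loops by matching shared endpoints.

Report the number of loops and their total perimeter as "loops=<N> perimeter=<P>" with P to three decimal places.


Straddling triangles (8 of 12):
  (v4,v1,v0) [+--] → (0.5083, -1.41, -0.4706)–(0.5083, -1.41, -1.81)  len=1.3394
  (v2,v4,v0) [-+-] → (0.5083, -0.3666, -1.81)–(0.5083, -1.41, -1.81)  len=1.0434
  (v1,v7,v3) [-+-] → (0.5083, 0.3666, 1.81)–(0.5083, 1.41, 1.81)  len=1.0434
  (v5,v1,v4) [+-+] → (0.5083, -1.41, 1.81)–(0.5083, -1.41, -0.4706)  len=2.2806
  (v5,v7,v1) [++-] → (0.5083, 0.3666, 1.81)–(0.5083, -1.41, 1.81)  len=1.7766
  (v3,v7,v2) [-+-] → (0.5083, 1.41, 1.81)–(0.5083, 1.41, 0.4706)  len=1.3394
  (v6,v4,v2) [++-] → (0.5083, -0.3666, -1.81)–(0.5083, 1.41, -1.81)  len=1.7766
  (v2,v7,v6) [-++] → (0.5083, 1.41, 0.4706)–(0.5083, 1.41, -1.81)  len=2.2806

Chained into 1 loop(s):
  loop 1: 8 segments, perimeter = 12.8800
Total perimeter = 12.880

loops=1 perimeter=12.880


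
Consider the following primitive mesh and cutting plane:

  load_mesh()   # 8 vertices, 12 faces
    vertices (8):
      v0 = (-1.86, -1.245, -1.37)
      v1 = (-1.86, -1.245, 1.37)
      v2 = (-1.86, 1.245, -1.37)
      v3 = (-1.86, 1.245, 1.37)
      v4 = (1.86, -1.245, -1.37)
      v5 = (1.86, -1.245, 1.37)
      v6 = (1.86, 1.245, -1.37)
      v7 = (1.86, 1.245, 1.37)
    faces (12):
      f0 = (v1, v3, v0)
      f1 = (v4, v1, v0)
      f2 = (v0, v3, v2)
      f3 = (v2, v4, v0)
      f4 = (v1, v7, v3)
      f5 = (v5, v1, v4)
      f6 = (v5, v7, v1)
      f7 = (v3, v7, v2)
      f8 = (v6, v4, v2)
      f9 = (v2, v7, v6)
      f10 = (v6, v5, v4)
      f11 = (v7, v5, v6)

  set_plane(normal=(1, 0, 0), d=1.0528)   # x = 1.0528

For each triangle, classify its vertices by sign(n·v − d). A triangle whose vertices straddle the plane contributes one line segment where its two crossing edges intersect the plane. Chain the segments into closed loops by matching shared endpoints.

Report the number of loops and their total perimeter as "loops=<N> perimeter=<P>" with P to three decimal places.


Straddling triangles (8 of 12):
  (v4,v1,v0) [+--] → (1.0528, -1.245, -0.775449)–(1.0528, -1.245, -1.37)  len=0.5946
  (v2,v4,v0) [-+-] → (1.0528, -0.704697, -1.37)–(1.0528, -1.245, -1.37)  len=0.5403
  (v1,v7,v3) [-+-] → (1.0528, 0.704697, 1.37)–(1.0528, 1.245, 1.37)  len=0.5403
  (v5,v1,v4) [+-+] → (1.0528, -1.245, 1.37)–(1.0528, -1.245, -0.775449)  len=2.1454
  (v5,v7,v1) [++-] → (1.0528, 0.704697, 1.37)–(1.0528, -1.245, 1.37)  len=1.9497
  (v3,v7,v2) [-+-] → (1.0528, 1.245, 1.37)–(1.0528, 1.245, 0.775449)  len=0.5946
  (v6,v4,v2) [++-] → (1.0528, -0.704697, -1.37)–(1.0528, 1.245, -1.37)  len=1.9497
  (v2,v7,v6) [-++] → (1.0528, 1.245, 0.775449)–(1.0528, 1.245, -1.37)  len=2.1454

Chained into 1 loop(s):
  loop 1: 8 segments, perimeter = 10.4600
Total perimeter = 10.460

loops=1 perimeter=10.460


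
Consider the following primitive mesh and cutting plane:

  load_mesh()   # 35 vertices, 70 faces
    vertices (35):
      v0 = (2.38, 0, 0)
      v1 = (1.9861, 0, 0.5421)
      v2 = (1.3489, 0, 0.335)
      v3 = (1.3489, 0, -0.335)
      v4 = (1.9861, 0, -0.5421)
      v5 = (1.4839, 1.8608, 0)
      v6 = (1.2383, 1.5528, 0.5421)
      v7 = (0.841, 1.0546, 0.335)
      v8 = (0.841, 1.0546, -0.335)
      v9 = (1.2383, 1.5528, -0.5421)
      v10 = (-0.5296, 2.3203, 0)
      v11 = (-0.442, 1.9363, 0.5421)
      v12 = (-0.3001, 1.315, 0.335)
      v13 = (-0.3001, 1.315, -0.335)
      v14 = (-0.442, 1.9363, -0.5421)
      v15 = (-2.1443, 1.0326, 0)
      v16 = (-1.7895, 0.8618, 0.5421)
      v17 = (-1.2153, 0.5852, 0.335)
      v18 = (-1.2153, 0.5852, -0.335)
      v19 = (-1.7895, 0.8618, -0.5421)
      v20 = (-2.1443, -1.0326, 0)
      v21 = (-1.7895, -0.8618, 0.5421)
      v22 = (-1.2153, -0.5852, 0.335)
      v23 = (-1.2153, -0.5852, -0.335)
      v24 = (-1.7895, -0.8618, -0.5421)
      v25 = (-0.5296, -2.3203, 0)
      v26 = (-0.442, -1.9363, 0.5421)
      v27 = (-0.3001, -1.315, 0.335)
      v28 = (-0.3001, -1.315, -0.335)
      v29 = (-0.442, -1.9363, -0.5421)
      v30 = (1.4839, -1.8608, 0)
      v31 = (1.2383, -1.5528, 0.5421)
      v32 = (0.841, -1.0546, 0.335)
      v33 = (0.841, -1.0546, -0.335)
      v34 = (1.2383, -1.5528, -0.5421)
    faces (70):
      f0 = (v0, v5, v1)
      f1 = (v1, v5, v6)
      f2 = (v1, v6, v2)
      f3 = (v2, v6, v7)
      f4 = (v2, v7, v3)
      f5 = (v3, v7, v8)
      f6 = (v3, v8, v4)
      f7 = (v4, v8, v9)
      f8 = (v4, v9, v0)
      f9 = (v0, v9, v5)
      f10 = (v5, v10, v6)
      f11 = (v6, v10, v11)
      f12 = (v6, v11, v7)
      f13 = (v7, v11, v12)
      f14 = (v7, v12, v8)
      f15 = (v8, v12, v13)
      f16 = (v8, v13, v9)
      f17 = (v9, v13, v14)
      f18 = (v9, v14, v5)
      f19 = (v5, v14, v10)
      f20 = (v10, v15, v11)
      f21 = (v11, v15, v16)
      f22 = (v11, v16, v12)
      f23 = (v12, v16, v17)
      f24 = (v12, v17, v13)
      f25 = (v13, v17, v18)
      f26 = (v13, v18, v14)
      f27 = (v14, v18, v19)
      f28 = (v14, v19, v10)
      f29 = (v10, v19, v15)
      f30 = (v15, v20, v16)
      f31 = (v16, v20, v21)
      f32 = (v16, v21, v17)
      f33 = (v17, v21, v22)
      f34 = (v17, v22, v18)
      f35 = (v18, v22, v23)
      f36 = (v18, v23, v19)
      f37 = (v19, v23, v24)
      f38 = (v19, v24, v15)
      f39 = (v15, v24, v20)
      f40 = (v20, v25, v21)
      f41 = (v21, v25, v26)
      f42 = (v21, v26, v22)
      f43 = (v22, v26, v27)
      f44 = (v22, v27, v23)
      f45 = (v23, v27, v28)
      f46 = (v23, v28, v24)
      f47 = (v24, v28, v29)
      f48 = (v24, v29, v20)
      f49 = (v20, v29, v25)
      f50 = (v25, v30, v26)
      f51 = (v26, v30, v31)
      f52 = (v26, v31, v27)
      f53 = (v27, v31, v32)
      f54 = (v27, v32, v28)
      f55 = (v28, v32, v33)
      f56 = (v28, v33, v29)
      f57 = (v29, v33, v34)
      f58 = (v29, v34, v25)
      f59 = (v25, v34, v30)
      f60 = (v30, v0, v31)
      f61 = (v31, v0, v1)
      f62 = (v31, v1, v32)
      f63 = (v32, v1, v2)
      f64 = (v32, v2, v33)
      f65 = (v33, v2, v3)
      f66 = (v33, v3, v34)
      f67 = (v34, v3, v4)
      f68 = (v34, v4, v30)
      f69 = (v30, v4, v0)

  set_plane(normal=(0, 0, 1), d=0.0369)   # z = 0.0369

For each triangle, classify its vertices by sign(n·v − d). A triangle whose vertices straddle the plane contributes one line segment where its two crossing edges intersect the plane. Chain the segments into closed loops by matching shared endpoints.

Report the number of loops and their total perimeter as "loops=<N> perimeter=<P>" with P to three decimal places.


Straddling triangles (28 of 70):
  (v0,v5,v1) [--+] → (1.51808, 1.73414, 0.0369)–(2.35319, 0, 0.0369)  len=1.9247
  (v1,v5,v6) [+-+] → (1.51808, 1.73414, 0.0369)–(1.46718, 1.83983, 0.0369)  len=0.1173
  (v2,v7,v3) [++-] → (1.06698, 0.585382, 0.0369)–(1.3489, 0, 0.0369)  len=0.6497
  (v3,v7,v8) [-+-] → (1.06698, 0.585382, 0.0369)–(0.841, 1.0546, 0.0369)  len=0.5208
  (v5,v10,v6) [--+] → (-0.409261, 2.26806, 0.0369)–(1.46718, 1.83983, 0.0369)  len=1.9247
  (v6,v10,v11) [+-+] → (-0.409261, 2.26806, 0.0369)–(-0.523637, 2.29416, 0.0369)  len=0.1173
  (v7,v12,v8) [++-] → (0.207604, 1.19914, 0.0369)–(0.841, 1.0546, 0.0369)  len=0.6497
  (v8,v12,v13) [-+-] → (0.207604, 1.19914, 0.0369)–(-0.3001, 1.315, 0.0369)  len=0.5208
  (v10,v15,v11) [--+] → (-2.02843, 1.09411, 0.0369)–(-0.523637, 2.29416, 0.0369)  len=1.9247
  (v11,v15,v16) [+-+] → (-2.02843, 1.09411, 0.0369)–(-2.12015, 1.02097, 0.0369)  len=0.1173
  (v12,v17,v13) [++-] → (-0.808104, 0.909907, 0.0369)–(-0.3001, 1.315, 0.0369)  len=0.6497
  (v13,v17,v18) [-+-] → (-0.808104, 0.909907, 0.0369)–(-1.2153, 0.5852, 0.0369)  len=0.5208
  (v15,v20,v16) [--+] → (-2.12015, -0.903651, 0.0369)–(-2.12015, 1.02097, 0.0369)  len=1.9246
  (v16,v20,v21) [+-+] → (-2.12015, -0.903651, 0.0369)–(-2.12015, -1.02097, 0.0369)  len=0.1173
  (v17,v22,v18) [++-] → (-1.2153, -0.0644593, 0.0369)–(-1.2153, 0.5852, 0.0369)  len=0.6497
  (v18,v22,v23) [-+-] → (-1.2153, -0.0644593, 0.0369)–(-1.2153, -0.5852, 0.0369)  len=0.5207
  (v20,v25,v21) [--+] → (-0.61536, -2.22102, 0.0369)–(-2.12015, -1.02097, 0.0369)  len=1.9247
  (v21,v25,v26) [+-+] → (-0.61536, -2.22102, 0.0369)–(-0.523637, -2.29416, 0.0369)  len=0.1173
  (v22,v27,v23) [++-] → (-0.707296, -0.990293, 0.0369)–(-1.2153, -0.5852, 0.0369)  len=0.6497
  (v23,v27,v28) [-+-] → (-0.707296, -0.990293, 0.0369)–(-0.3001, -1.315, 0.0369)  len=0.5208
  (v25,v30,v26) [--+] → (1.35281, -1.86594, 0.0369)–(-0.523637, -2.29416, 0.0369)  len=1.9247
  (v26,v30,v31) [+-+] → (1.35281, -1.86594, 0.0369)–(1.46718, -1.83983, 0.0369)  len=0.1173
  (v27,v32,v28) [++-] → (0.333296, -1.17046, 0.0369)–(-0.3001, -1.315, 0.0369)  len=0.6497
  (v28,v32,v33) [-+-] → (0.333296, -1.17046, 0.0369)–(0.841, -1.0546, 0.0369)  len=0.5208
  (v30,v0,v31) [--+] → (2.30229, -0.105697, 0.0369)–(1.46718, -1.83983, 0.0369)  len=1.9247
  (v31,v0,v1) [+-+] → (2.30229, -0.105697, 0.0369)–(2.35319, 0, 0.0369)  len=0.1173
  (v32,v2,v33) [++-] → (1.12292, -0.469218, 0.0369)–(0.841, -1.0546, 0.0369)  len=0.6497
  (v33,v2,v3) [-+-] → (1.12292, -0.469218, 0.0369)–(1.3489, 0, 0.0369)  len=0.5208

Chained into 2 loop(s):
  loop 1: 14 segments, perimeter = 14.2941
  loop 2: 14 segments, perimeter = 8.1934
Total perimeter = 22.488

loops=2 perimeter=22.488
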